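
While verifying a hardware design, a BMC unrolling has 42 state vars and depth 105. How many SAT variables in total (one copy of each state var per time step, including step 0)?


BMC unrolls to depth k, creating one copy of each state var for steps 0..k.
Step count = 105 + 1 = 106 (steps 0 through 105)
Vars per step = 42
Total = 42 * 106 = 4452

4452


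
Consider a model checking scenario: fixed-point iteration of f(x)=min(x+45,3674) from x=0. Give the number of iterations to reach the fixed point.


Step 1: x=0, cap=3674, increment=45
Step 2: x grows by 45 each step until capped at 3674; fixed point is x=3674
Step 3: iterations = ceil(3674/45) = 82

82


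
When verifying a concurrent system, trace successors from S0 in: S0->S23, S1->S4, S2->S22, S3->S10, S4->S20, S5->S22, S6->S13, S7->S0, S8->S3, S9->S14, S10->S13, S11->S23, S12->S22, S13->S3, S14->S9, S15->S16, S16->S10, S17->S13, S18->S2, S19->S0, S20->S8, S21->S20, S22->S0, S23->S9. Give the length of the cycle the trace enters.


Trace from S0 until a state repeats:
  S0 -> S23 -> S9 -> S14 -> S9
S9 first seen at step 2, revisited at step 4.
Cycle length = 4 - 2 = 2

2


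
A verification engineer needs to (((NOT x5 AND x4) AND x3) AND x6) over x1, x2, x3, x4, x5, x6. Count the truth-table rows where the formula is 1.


Formula: (((NOT x5 AND x4) AND x3) AND x6) over 6 vars (64 rows)
Evaluate each row (x1, x2, x3, x4, x5, x6 as bits, MSB first):
  row 0 [000000]: (((NOT 0 AND 0) AND 0) AND 0) -> 0
  row 1 [000001]: (((NOT 0 AND 0) AND 0) AND 1) -> 0
  row 2 [000010]: (((NOT 1 AND 0) AND 0) AND 0) -> 0
  row 3 [000011]: (((NOT 1 AND 0) AND 0) AND 1) -> 0
  row 4 [000100]: (((NOT 0 AND 1) AND 0) AND 0) -> 0
  (every remaining row is evaluated the same way; all 64 results are listed next)
Full result column, 8 rows per line (x1,x2,x3 fixed per line; x4,x5,x6 runs 000..111 left to right):
  rows 0-7 [x1,x2,x3=000]: 00000000  (ones: 0)
  rows 8-15 [x1,x2,x3=001]: 00000100  (ones: 1)
  rows 16-23 [x1,x2,x3=010]: 00000000  (ones: 0)
  rows 24-31 [x1,x2,x3=011]: 00000100  (ones: 1)
  rows 32-39 [x1,x2,x3=100]: 00000000  (ones: 0)
  rows 40-47 [x1,x2,x3=101]: 00000100  (ones: 1)
  rows 48-55 [x1,x2,x3=110]: 00000000  (ones: 0)
  rows 56-63 [x1,x2,x3=111]: 00000100  (ones: 1)
Count of 1-rows = 0+1+0+1+0+1+0+1 = 4

4


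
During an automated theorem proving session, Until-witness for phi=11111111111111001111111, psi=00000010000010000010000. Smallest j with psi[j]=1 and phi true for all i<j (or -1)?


(phi U psi) at 0: need smallest j with psi[j]=1 and phi[i]=1 for all i in [0,j).
Scan from step 0:
  step 0: phi=1, psi=0 -> continue
  step 1: phi=1, psi=0 -> continue
  step 2: phi=1, psi=0 -> continue
  step 3: phi=1, psi=0 -> continue
  step 6: psi=1 and phi held for [0,6) -> witness found
Witness step = 6

6


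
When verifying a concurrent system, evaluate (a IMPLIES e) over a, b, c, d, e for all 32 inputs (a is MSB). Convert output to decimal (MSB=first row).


Formula: (a IMPLIES e) over a, b, c, d, e (32 rows)
Evaluate each row (bits = a,b,c,d,e, MSB first):
  row 0 [00000]: (0 IMPLIES 0) -> 1
  row 1 [00001]: (0 IMPLIES 1) -> 1
  row 2 [00010]: (0 IMPLIES 0) -> 1
  row 3 [00011]: (0 IMPLIES 1) -> 1
  row 4 [00100]: (0 IMPLIES 0) -> 1
  row 5 [00101]: (0 IMPLIES 1) -> 1
  row 6 [00110]: (0 IMPLIES 0) -> 1
  row 7 [00111]: (0 IMPLIES 1) -> 1
  row 8 [01000]: (0 IMPLIES 0) -> 1
  row 9 [01001]: (0 IMPLIES 1) -> 1
  row 10 [01010]: (0 IMPLIES 0) -> 1
  row 11 [01011]: (0 IMPLIES 1) -> 1
  row 12 [01100]: (0 IMPLIES 0) -> 1
  row 13 [01101]: (0 IMPLIES 1) -> 1
  row 14 [01110]: (0 IMPLIES 0) -> 1
  row 15 [01111]: (0 IMPLIES 1) -> 1
  row 16 [10000]: (1 IMPLIES 0) -> 0
  row 17 [10001]: (1 IMPLIES 1) -> 1
  row 18 [10010]: (1 IMPLIES 0) -> 0
  row 19 [10011]: (1 IMPLIES 1) -> 1
  row 20 [10100]: (1 IMPLIES 0) -> 0
  row 21 [10101]: (1 IMPLIES 1) -> 1
  row 22 [10110]: (1 IMPLIES 0) -> 0
  row 23 [10111]: (1 IMPLIES 1) -> 1
  row 24 [11000]: (1 IMPLIES 0) -> 0
  row 25 [11001]: (1 IMPLIES 1) -> 1
  row 26 [11010]: (1 IMPLIES 0) -> 0
  row 27 [11011]: (1 IMPLIES 1) -> 1
  row 28 [11100]: (1 IMPLIES 0) -> 0
  row 29 [11101]: (1 IMPLIES 1) -> 1
  row 30 [11110]: (1 IMPLIES 0) -> 0
  row 31 [11111]: (1 IMPLIES 1) -> 1
Full result column, 4 rows per line (a,b,c fixed per line; d,e runs 00..11 left to right):
  rows 0-3 [a,b,c=000]: 1111  = hex F
  rows 4-7 [a,b,c=001]: 1111  = hex F
  rows 8-11 [a,b,c=010]: 1111  = hex F
  rows 12-15 [a,b,c=011]: 1111  = hex F
  rows 16-19 [a,b,c=100]: 0101  = hex 5
  rows 20-23 [a,b,c=101]: 0101  = hex 5
  rows 24-27 [a,b,c=110]: 0101  = hex 5
  rows 28-31 [a,b,c=111]: 0101  = hex 5
Output column (row 0 .. row 31) = 11111111111111110101010101010101
Output column grouped in 4s = 1111 1111 1111 1111 0101 0101 0101 0101 = 0xFFFF5555
Convert to decimal digit by digit (value = value*16 + digit):
  F -> 15
  15*16 + 15 (F) = 255
  255*16 + 15 (F) = 4095
  4095*16 + 15 (F) = 65535
  65535*16 + 5 = 1048565
  1048565*16 + 5 = 16777045
  16777045*16 + 5 = 268432725
  268432725*16 + 5 = 4294923605
Decimal = 4294923605

4294923605


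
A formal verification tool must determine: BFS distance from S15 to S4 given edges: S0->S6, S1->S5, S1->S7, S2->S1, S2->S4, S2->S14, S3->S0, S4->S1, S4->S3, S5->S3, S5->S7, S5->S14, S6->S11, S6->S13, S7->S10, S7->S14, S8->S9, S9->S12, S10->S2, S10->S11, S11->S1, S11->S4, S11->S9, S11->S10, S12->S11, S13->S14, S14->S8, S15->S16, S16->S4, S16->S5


BFS layer-by-layer from S15:
  dist 0: {S15}
  dist 1: {S16}
  dist 2: {S4, S5}
  -> S4 reached at distance 2
Shortest path length = 2

2


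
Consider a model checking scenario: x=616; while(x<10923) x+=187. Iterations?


Step 1: x goes from 616 toward 10923 by 187; the body runs while x<10923, so iterations = ceil((bound-start)/step)
Step 2: Distance=10307
Step 3: ceil(10307/187)=56

56


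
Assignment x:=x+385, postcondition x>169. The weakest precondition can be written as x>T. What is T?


Formula: wp(x:=E, P) = P[E/x] (substitute E for x in postcondition)
Step 1: Postcondition: x>169
Step 2: Substitute x+385 for x: x+385>169
Step 3: Solve for x: x > 169-385 = -216

-216


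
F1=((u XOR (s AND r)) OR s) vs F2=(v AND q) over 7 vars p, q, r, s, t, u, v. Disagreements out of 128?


F1 = ((u XOR (s AND r)) OR s)
F2 = (v AND q)
Evaluate both on each of 128 rows (bits = p,q,r,s,t,u,v):
  row 0 [0000000]: F1=0 F2=0 -> 0
  row 1 [0000001]: F1=0 F2=0 -> 0
  row 2 [0000010]: F1=1 F2=0 (differ) -> 1
  row 3 [0000011]: F1=1 F2=0 (differ) -> 1
  row 4 [0000100]: F1=0 F2=0 -> 0
  (every remaining row is evaluated the same way; all 128 results are listed next)
Full result column, 8 rows per line (p,q,r,s fixed per line; t,u,v runs 000..111 left to right):
  rows 0-7 [p,q,r,s=0000]: 00110011  (ones: 4)
  rows 8-15 [p,q,r,s=0001]: 11111111  (ones: 8)
  rows 16-23 [p,q,r,s=0010]: 00110011  (ones: 4)
  rows 24-31 [p,q,r,s=0011]: 11111111  (ones: 8)
  rows 32-39 [p,q,r,s=0100]: 01100110  (ones: 4)
  rows 40-47 [p,q,r,s=0101]: 10101010  (ones: 4)
  rows 48-55 [p,q,r,s=0110]: 01100110  (ones: 4)
  rows 56-63 [p,q,r,s=0111]: 10101010  (ones: 4)
  rows 64-71 [p,q,r,s=1000]: 00110011  (ones: 4)
  rows 72-79 [p,q,r,s=1001]: 11111111  (ones: 8)
  rows 80-87 [p,q,r,s=1010]: 00110011  (ones: 4)
  rows 88-95 [p,q,r,s=1011]: 11111111  (ones: 8)
  rows 96-103 [p,q,r,s=1100]: 01100110  (ones: 4)
  rows 104-111 [p,q,r,s=1101]: 10101010  (ones: 4)
  rows 112-119 [p,q,r,s=1110]: 01100110  (ones: 4)
  rows 120-127 [p,q,r,s=1111]: 10101010  (ones: 4)
Disagreements = 4+8+4+8+4+4+4+4+4+8+4+8+4+4+4+4 = 80

80


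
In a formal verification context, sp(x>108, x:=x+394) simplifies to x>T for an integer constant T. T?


Formula: sp(P, x:=E) = exists old_x. (x = E[old_x/x]) AND P[old_x/x] (old_x is the value of x before the assignment; eliminate old_x by solving x = E[old_x/x] for old_x)
Step 1: Precondition P: x>108, i.e. old_x > 108
Step 2: Assignment gives x = old_x + 394, so old_x = x - 394
Step 3: Substitute into P: x - 394 > 108
Step 4: Simplify: x > 108+394 = 502

502


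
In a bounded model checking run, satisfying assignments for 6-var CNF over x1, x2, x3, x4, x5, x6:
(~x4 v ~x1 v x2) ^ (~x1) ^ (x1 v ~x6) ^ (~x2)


CNF with 4 clauses over 6 vars (64 assignments).
An assignment satisfies CNF iff every clause has >=1 true literal.
Check each row (bits = x1,x2,x3,x4,x5,x6; clause T/F shown):
  row 0 [000000]: clauses=TTTT -> 1
  row 1 [000001]: clauses=TTFT -> 0
  row 2 [000010]: clauses=TTTT -> 1
  row 3 [000011]: clauses=TTFT -> 0
  row 4 [000100]: clauses=TTTT -> 1
  (every remaining row is evaluated the same way; all 64 results are listed next)
Full result column, 8 rows per line (x1,x2,x3 fixed per line; x4,x5,x6 runs 000..111 left to right):
  rows 0-7 [x1,x2,x3=000]: 10101010  (ones: 4)
  rows 8-15 [x1,x2,x3=001]: 10101010  (ones: 4)
  rows 16-23 [x1,x2,x3=010]: 00000000  (ones: 0)
  rows 24-31 [x1,x2,x3=011]: 00000000  (ones: 0)
  rows 32-39 [x1,x2,x3=100]: 00000000  (ones: 0)
  rows 40-47 [x1,x2,x3=101]: 00000000  (ones: 0)
  rows 48-55 [x1,x2,x3=110]: 00000000  (ones: 0)
  rows 56-63 [x1,x2,x3=111]: 00000000  (ones: 0)
Satisfying assignments = 4+4+0+0+0+0+0+0 = 8

8


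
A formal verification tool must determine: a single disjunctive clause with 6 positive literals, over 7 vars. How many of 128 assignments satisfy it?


Step 1: Total=2^7=128
Step 2: Unsat when all 6 false: 2^1=2
Step 3: Sat=128-2=126

126


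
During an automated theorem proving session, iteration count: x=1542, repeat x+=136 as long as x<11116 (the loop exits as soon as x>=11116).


Step 1: x goes from 1542 toward 11116 by 136; the body runs while x<11116, so iterations = ceil((bound-start)/step)
Step 2: Distance=9574
Step 3: ceil(9574/136)=71

71


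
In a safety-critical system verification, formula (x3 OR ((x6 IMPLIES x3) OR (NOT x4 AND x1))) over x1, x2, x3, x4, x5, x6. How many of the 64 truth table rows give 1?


Formula: (x3 OR ((x6 IMPLIES x3) OR (NOT x4 AND x1))) over 6 vars (64 rows)
Evaluate each row (x1, x2, x3, x4, x5, x6 as bits, MSB first):
  row 0 [000000]: (0 OR ((0 IMPLIES 0) OR (NOT 0 AND 0))) -> 1
  row 1 [000001]: (0 OR ((1 IMPLIES 0) OR (NOT 0 AND 0))) -> 0
  row 2 [000010]: (0 OR ((0 IMPLIES 0) OR (NOT 0 AND 0))) -> 1
  row 3 [000011]: (0 OR ((1 IMPLIES 0) OR (NOT 0 AND 0))) -> 0
  row 4 [000100]: (0 OR ((0 IMPLIES 0) OR (NOT 1 AND 0))) -> 1
  (every remaining row is evaluated the same way; all 64 results are listed next)
Full result column, 8 rows per line (x1,x2,x3 fixed per line; x4,x5,x6 runs 000..111 left to right):
  rows 0-7 [x1,x2,x3=000]: 10101010  (ones: 4)
  rows 8-15 [x1,x2,x3=001]: 11111111  (ones: 8)
  rows 16-23 [x1,x2,x3=010]: 10101010  (ones: 4)
  rows 24-31 [x1,x2,x3=011]: 11111111  (ones: 8)
  rows 32-39 [x1,x2,x3=100]: 11111010  (ones: 6)
  rows 40-47 [x1,x2,x3=101]: 11111111  (ones: 8)
  rows 48-55 [x1,x2,x3=110]: 11111010  (ones: 6)
  rows 56-63 [x1,x2,x3=111]: 11111111  (ones: 8)
Count of 1-rows = 4+8+4+8+6+8+6+8 = 52

52


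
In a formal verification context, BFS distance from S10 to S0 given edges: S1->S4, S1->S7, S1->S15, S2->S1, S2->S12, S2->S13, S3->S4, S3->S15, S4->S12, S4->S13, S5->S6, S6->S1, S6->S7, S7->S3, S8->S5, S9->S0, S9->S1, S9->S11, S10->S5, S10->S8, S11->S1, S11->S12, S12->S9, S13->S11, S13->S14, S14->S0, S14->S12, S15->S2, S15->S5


BFS layer-by-layer from S10:
  dist 0: {S10}
  dist 1: {S5, S8}
  dist 2: {S6}
  dist 3: {S1, S7}
  dist 4: {S3, S4, S15}
  dist 5: {S2, S12, S13}
  dist 6: {S9, S11, S14}
  dist 7: {S0}
  -> S0 reached at distance 7
Shortest path length = 7

7


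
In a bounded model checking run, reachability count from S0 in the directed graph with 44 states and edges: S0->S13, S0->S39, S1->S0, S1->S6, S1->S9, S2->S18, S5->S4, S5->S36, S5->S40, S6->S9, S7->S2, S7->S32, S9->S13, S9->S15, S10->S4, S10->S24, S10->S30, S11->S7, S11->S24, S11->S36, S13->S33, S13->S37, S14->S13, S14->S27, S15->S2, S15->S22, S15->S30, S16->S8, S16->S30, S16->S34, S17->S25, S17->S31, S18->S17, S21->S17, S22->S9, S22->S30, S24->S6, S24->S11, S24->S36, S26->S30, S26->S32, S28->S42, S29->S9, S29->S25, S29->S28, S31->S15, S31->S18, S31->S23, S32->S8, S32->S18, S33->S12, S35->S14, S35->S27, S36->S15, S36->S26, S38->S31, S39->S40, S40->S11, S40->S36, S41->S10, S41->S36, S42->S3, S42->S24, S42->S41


BFS from S0:
  layer 0: {S0}
  layer 1: {S13, S39}
  layer 2: {S33, S37, S40}
  layer 3: {S11, S12, S36}
  layer 4: {S7, S15, S24, S26}
  layer 5: {S2, S6, S22, S30, S32}
  layer 6: {S8, S9, S18}
  layer 7: {S17}
  layer 8: {S25, S31}
  layer 9: {S23}
Reachable set: {S0, S2, S6, S7, S8, S9, S11, S12, S13, S15, S17, S18, S22, S23, S24, S25, S26, S30, S31, S32, S33, S36, S37, S39, S40}
Count = 25

25


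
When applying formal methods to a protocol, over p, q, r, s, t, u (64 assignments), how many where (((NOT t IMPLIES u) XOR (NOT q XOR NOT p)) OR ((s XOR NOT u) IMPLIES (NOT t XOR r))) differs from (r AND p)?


F1 = (((NOT t IMPLIES u) XOR (NOT q XOR NOT p)) OR ((s XOR NOT u) IMPLIES (NOT t XOR r)))
F2 = (r AND p)
Evaluate both on each of 64 rows (bits = p,q,r,s,t,u):
  row 0 [000000]: F1=1 F2=0 (differ) -> 1
  row 1 [000001]: F1=1 F2=0 (differ) -> 1
  row 2 [000010]: F1=1 F2=0 (differ) -> 1
  row 3 [000011]: F1=1 F2=0 (differ) -> 1
  row 4 [000100]: F1=1 F2=0 (differ) -> 1
  (every remaining row is evaluated the same way; all 64 results are listed next)
Full result column, 8 rows per line (p,q,r fixed per line; s,t,u runs 000..111 left to right):
  rows 0-7 [p,q,r=000]: 11111111  (ones: 8)
  rows 8-15 [p,q,r=001]: 01111111  (ones: 7)
  rows 16-23 [p,q,r=010]: 11011110  (ones: 6)
  rows 24-31 [p,q,r=011]: 11111011  (ones: 7)
  rows 32-39 [p,q,r=100]: 11011110  (ones: 6)
  rows 40-47 [p,q,r=101]: 00000100  (ones: 1)
  rows 48-55 [p,q,r=110]: 11111111  (ones: 8)
  rows 56-63 [p,q,r=111]: 10000000  (ones: 1)
Disagreements = 8+7+6+7+6+1+8+1 = 44

44


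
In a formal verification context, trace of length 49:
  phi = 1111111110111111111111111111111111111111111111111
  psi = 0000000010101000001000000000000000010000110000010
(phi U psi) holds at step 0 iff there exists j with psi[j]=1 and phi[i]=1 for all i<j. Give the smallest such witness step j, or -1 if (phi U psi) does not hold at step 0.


(phi U psi) at 0: need smallest j with psi[j]=1 and phi[i]=1 for all i in [0,j).
Scan from step 0:
  step 0: phi=1, psi=0 -> continue
  step 1: phi=1, psi=0 -> continue
  step 2: phi=1, psi=0 -> continue
  step 3: phi=1, psi=0 -> continue
  step 8: psi=1 and phi held for [0,8) -> witness found
Witness step = 8

8


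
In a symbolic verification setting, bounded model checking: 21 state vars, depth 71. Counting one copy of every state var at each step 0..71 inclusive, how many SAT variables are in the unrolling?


BMC unrolls to depth k, creating one copy of each state var for steps 0..k.
Step count = 71 + 1 = 72 (steps 0 through 71)
Vars per step = 21
Total = 21 * 72 = 1512

1512


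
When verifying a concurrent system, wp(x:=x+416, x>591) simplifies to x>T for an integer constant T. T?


Formula: wp(x:=E, P) = P[E/x] (substitute E for x in postcondition)
Step 1: Postcondition: x>591
Step 2: Substitute x+416 for x: x+416>591
Step 3: Solve for x: x > 591-416 = 175

175


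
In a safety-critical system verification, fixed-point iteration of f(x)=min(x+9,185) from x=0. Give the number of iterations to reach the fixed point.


Step 1: x=0, cap=185, increment=9
Step 2: x grows by 9 each step until capped at 185; fixed point is x=185
Step 3: iterations = ceil(185/9) = 21

21


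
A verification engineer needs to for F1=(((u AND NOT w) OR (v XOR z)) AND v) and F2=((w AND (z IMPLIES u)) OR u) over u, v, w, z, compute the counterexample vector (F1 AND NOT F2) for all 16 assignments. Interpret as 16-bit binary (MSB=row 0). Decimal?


F1 = (((u AND NOT w) OR (v XOR z)) AND v)
F2 = ((w AND (z IMPLIES u)) OR u)
Counterexample to F1=>F2 is where F1=1 and F2=0.
Evaluate each row (bits = u,v,w,z, MSB first):
  row 0 [0000]: F1=0 F2=0 -> F1&~F2 -> 0
  row 1 [0001]: F1=0 F2=0 -> F1&~F2 -> 0
  row 2 [0010]: F1=0 F2=1 -> F1&~F2 -> 0
  row 3 [0011]: F1=0 F2=0 -> F1&~F2 -> 0
  row 4 [0100]: F1=1 F2=0 -> F1&~F2 -> 1
  row 5 [0101]: F1=0 F2=0 -> F1&~F2 -> 0
  row 6 [0110]: F1=1 F2=1 -> F1&~F2 -> 0
  row 7 [0111]: F1=0 F2=0 -> F1&~F2 -> 0
  row 8 [1000]: F1=0 F2=1 -> F1&~F2 -> 0
  row 9 [1001]: F1=0 F2=1 -> F1&~F2 -> 0
  row 10 [1010]: F1=0 F2=1 -> F1&~F2 -> 0
  row 11 [1011]: F1=0 F2=1 -> F1&~F2 -> 0
  row 12 [1100]: F1=1 F2=1 -> F1&~F2 -> 0
  row 13 [1101]: F1=1 F2=1 -> F1&~F2 -> 0
  row 14 [1110]: F1=1 F2=1 -> F1&~F2 -> 0
  row 15 [1111]: F1=0 F2=1 -> F1&~F2 -> 0
Full result column, 4 rows per line (u,v fixed per line; w,z runs 00..11 left to right):
  rows 0-3 [u,v=00]: 0000  = hex 0
  rows 4-7 [u,v=01]: 1000  = hex 8
  rows 8-11 [u,v=10]: 0000  = hex 0
  rows 12-15 [u,v=11]: 0000  = hex 0
Counterexample vector (row 0 .. row 15) = 0000100000000000
Output column grouped in 4s = 0000 1000 0000 0000 = 0x0800
Convert to decimal digit by digit (value = value*16 + digit):
  0 -> 0
  0*16 + 8 = 8
  8*16 + 0 = 128
  128*16 + 0 = 2048
Decimal = 2048

2048


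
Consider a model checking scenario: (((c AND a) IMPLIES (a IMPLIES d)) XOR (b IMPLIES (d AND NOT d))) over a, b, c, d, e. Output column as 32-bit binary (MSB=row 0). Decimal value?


Formula: (((c AND a) IMPLIES (a IMPLIES d)) XOR (b IMPLIES (d AND NOT d))) over a, b, c, d, e (32 rows)
Evaluate each row (bits = a,b,c,d,e, MSB first):
  row 0 [00000]: (((0 AND 0) IMPLIES (0 IMPLIES 0)) XOR (0 IMPLIES (0 AND NOT 0))) -> 0
  row 1 [00001]: (((0 AND 0) IMPLIES (0 IMPLIES 0)) XOR (0 IMPLIES (0 AND NOT 0))) -> 0
  row 2 [00010]: (((0 AND 0) IMPLIES (0 IMPLIES 1)) XOR (0 IMPLIES (1 AND NOT 1))) -> 0
  row 3 [00011]: (((0 AND 0) IMPLIES (0 IMPLIES 1)) XOR (0 IMPLIES (1 AND NOT 1))) -> 0
  row 4 [00100]: (((1 AND 0) IMPLIES (0 IMPLIES 0)) XOR (0 IMPLIES (0 AND NOT 0))) -> 0
  row 5 [00101]: (((1 AND 0) IMPLIES (0 IMPLIES 0)) XOR (0 IMPLIES (0 AND NOT 0))) -> 0
  row 6 [00110]: (((1 AND 0) IMPLIES (0 IMPLIES 1)) XOR (0 IMPLIES (1 AND NOT 1))) -> 0
  row 7 [00111]: (((1 AND 0) IMPLIES (0 IMPLIES 1)) XOR (0 IMPLIES (1 AND NOT 1))) -> 0
  row 8 [01000]: (((0 AND 0) IMPLIES (0 IMPLIES 0)) XOR (1 IMPLIES (0 AND NOT 0))) -> 1
  row 9 [01001]: (((0 AND 0) IMPLIES (0 IMPLIES 0)) XOR (1 IMPLIES (0 AND NOT 0))) -> 1
  row 10 [01010]: (((0 AND 0) IMPLIES (0 IMPLIES 1)) XOR (1 IMPLIES (1 AND NOT 1))) -> 1
  row 11 [01011]: (((0 AND 0) IMPLIES (0 IMPLIES 1)) XOR (1 IMPLIES (1 AND NOT 1))) -> 1
  row 12 [01100]: (((1 AND 0) IMPLIES (0 IMPLIES 0)) XOR (1 IMPLIES (0 AND NOT 0))) -> 1
  row 13 [01101]: (((1 AND 0) IMPLIES (0 IMPLIES 0)) XOR (1 IMPLIES (0 AND NOT 0))) -> 1
  row 14 [01110]: (((1 AND 0) IMPLIES (0 IMPLIES 1)) XOR (1 IMPLIES (1 AND NOT 1))) -> 1
  row 15 [01111]: (((1 AND 0) IMPLIES (0 IMPLIES 1)) XOR (1 IMPLIES (1 AND NOT 1))) -> 1
  row 16 [10000]: (((0 AND 1) IMPLIES (1 IMPLIES 0)) XOR (0 IMPLIES (0 AND NOT 0))) -> 0
  row 17 [10001]: (((0 AND 1) IMPLIES (1 IMPLIES 0)) XOR (0 IMPLIES (0 AND NOT 0))) -> 0
  row 18 [10010]: (((0 AND 1) IMPLIES (1 IMPLIES 1)) XOR (0 IMPLIES (1 AND NOT 1))) -> 0
  row 19 [10011]: (((0 AND 1) IMPLIES (1 IMPLIES 1)) XOR (0 IMPLIES (1 AND NOT 1))) -> 0
  row 20 [10100]: (((1 AND 1) IMPLIES (1 IMPLIES 0)) XOR (0 IMPLIES (0 AND NOT 0))) -> 1
  row 21 [10101]: (((1 AND 1) IMPLIES (1 IMPLIES 0)) XOR (0 IMPLIES (0 AND NOT 0))) -> 1
  row 22 [10110]: (((1 AND 1) IMPLIES (1 IMPLIES 1)) XOR (0 IMPLIES (1 AND NOT 1))) -> 0
  row 23 [10111]: (((1 AND 1) IMPLIES (1 IMPLIES 1)) XOR (0 IMPLIES (1 AND NOT 1))) -> 0
  row 24 [11000]: (((0 AND 1) IMPLIES (1 IMPLIES 0)) XOR (1 IMPLIES (0 AND NOT 0))) -> 1
  row 25 [11001]: (((0 AND 1) IMPLIES (1 IMPLIES 0)) XOR (1 IMPLIES (0 AND NOT 0))) -> 1
  row 26 [11010]: (((0 AND 1) IMPLIES (1 IMPLIES 1)) XOR (1 IMPLIES (1 AND NOT 1))) -> 1
  row 27 [11011]: (((0 AND 1) IMPLIES (1 IMPLIES 1)) XOR (1 IMPLIES (1 AND NOT 1))) -> 1
  row 28 [11100]: (((1 AND 1) IMPLIES (1 IMPLIES 0)) XOR (1 IMPLIES (0 AND NOT 0))) -> 0
  row 29 [11101]: (((1 AND 1) IMPLIES (1 IMPLIES 0)) XOR (1 IMPLIES (0 AND NOT 0))) -> 0
  row 30 [11110]: (((1 AND 1) IMPLIES (1 IMPLIES 1)) XOR (1 IMPLIES (1 AND NOT 1))) -> 1
  row 31 [11111]: (((1 AND 1) IMPLIES (1 IMPLIES 1)) XOR (1 IMPLIES (1 AND NOT 1))) -> 1
Full result column, 4 rows per line (a,b,c fixed per line; d,e runs 00..11 left to right):
  rows 0-3 [a,b,c=000]: 0000  = hex 0
  rows 4-7 [a,b,c=001]: 0000  = hex 0
  rows 8-11 [a,b,c=010]: 1111  = hex F
  rows 12-15 [a,b,c=011]: 1111  = hex F
  rows 16-19 [a,b,c=100]: 0000  = hex 0
  rows 20-23 [a,b,c=101]: 1100  = hex C
  rows 24-27 [a,b,c=110]: 1111  = hex F
  rows 28-31 [a,b,c=111]: 0011  = hex 3
Output column (row 0 .. row 31) = 00000000111111110000110011110011
Output column grouped in 4s = 0000 0000 1111 1111 0000 1100 1111 0011 = 0x00FF0CF3
Convert to decimal digit by digit (value = value*16 + digit):
  0 -> 0
  0*16 + 0 = 0
  0*16 + 15 (F) = 15
  15*16 + 15 (F) = 255
  255*16 + 0 = 4080
  4080*16 + 12 (C) = 65292
  65292*16 + 15 (F) = 1044687
  1044687*16 + 3 = 16714995
Decimal = 16714995

16714995


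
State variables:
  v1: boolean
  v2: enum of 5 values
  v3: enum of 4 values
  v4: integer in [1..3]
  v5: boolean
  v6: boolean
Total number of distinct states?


State space = product of domain sizes of all variables.
Domain sizes:
  v1 (boolean): 2
  v2 (enum of 5 values): 5
  v3 (enum of 4 values): 4
  v4 (integer in [1..3]): 3
  v5 (boolean): 2
  v6 (boolean): 2
Product = 2 * 5 * 4 * 3 * 2 * 2 = 480

480


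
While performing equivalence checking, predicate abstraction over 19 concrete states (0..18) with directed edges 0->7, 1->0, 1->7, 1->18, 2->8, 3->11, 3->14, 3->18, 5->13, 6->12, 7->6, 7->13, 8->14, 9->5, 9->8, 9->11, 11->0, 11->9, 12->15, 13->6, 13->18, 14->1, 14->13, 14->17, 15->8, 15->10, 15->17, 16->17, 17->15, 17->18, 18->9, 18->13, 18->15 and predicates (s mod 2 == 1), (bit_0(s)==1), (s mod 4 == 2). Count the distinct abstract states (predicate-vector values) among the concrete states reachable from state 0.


BFS from 0:
Concrete reachable: {0, 1, 5, 6, 7, 8, 9, 10, 11, 12, 13, 14, 15, 17, 18}
Abstract via predicates (s mod 2 == 1), (bit_0(s)==1), (s mod 4 == 2):
  (0,0,0) <- {0, 8, 12}
  (0,0,1) <- {6, 10, 14, 18}
  (1,1,0) <- {1, 5, 7, 9, 11, 13, 15, 17}
Distinct abstract states = 3

3


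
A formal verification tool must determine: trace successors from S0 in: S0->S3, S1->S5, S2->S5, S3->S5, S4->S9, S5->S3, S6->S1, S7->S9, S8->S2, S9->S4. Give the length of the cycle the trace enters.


Trace from S0 until a state repeats:
  S0 -> S3 -> S5 -> S3
S3 first seen at step 1, revisited at step 3.
Cycle length = 3 - 1 = 2

2


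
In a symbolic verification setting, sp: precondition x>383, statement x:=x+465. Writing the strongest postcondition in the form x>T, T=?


Formula: sp(P, x:=E) = exists old_x. (x = E[old_x/x]) AND P[old_x/x] (old_x is the value of x before the assignment; eliminate old_x by solving x = E[old_x/x] for old_x)
Step 1: Precondition P: x>383, i.e. old_x > 383
Step 2: Assignment gives x = old_x + 465, so old_x = x - 465
Step 3: Substitute into P: x - 465 > 383
Step 4: Simplify: x > 383+465 = 848

848


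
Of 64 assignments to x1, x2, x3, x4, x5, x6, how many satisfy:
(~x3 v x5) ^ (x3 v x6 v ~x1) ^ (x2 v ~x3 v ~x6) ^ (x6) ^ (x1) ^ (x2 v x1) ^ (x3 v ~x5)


CNF with 7 clauses over 6 vars (64 assignments).
An assignment satisfies CNF iff every clause has >=1 true literal.
Check each row (bits = x1,x2,x3,x4,x5,x6; clause T/F shown):
  row 0 [000000]: clauses=TTTFFFT -> 0
  row 1 [000001]: clauses=TTTTFFT -> 0
  row 2 [000010]: clauses=TTTFFFF -> 0
  row 3 [000011]: clauses=TTTTFFF -> 0
  row 4 [000100]: clauses=TTTFFFT -> 0
  (every remaining row is evaluated the same way; all 64 results are listed next)
Full result column, 8 rows per line (x1,x2,x3 fixed per line; x4,x5,x6 runs 000..111 left to right):
  rows 0-7 [x1,x2,x3=000]: 00000000  (ones: 0)
  rows 8-15 [x1,x2,x3=001]: 00000000  (ones: 0)
  rows 16-23 [x1,x2,x3=010]: 00000000  (ones: 0)
  rows 24-31 [x1,x2,x3=011]: 00000000  (ones: 0)
  rows 32-39 [x1,x2,x3=100]: 01000100  (ones: 2)
  rows 40-47 [x1,x2,x3=101]: 00000000  (ones: 0)
  rows 48-55 [x1,x2,x3=110]: 01000100  (ones: 2)
  rows 56-63 [x1,x2,x3=111]: 00010001  (ones: 2)
Satisfying assignments = 0+0+0+0+2+0+2+2 = 6

6


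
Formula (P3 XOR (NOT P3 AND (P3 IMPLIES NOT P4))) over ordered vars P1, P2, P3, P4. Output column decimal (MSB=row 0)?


Formula: (P3 XOR (NOT P3 AND (P3 IMPLIES NOT P4))) over P1, P2, P3, P4 (16 rows)
Evaluate each row (bits = P1,P2,P3,P4, MSB first):
  row 0 [0000]: (0 XOR (NOT 0 AND (0 IMPLIES NOT 0))) -> 1
  row 1 [0001]: (0 XOR (NOT 0 AND (0 IMPLIES NOT 1))) -> 1
  row 2 [0010]: (1 XOR (NOT 1 AND (1 IMPLIES NOT 0))) -> 1
  row 3 [0011]: (1 XOR (NOT 1 AND (1 IMPLIES NOT 1))) -> 1
  row 4 [0100]: (0 XOR (NOT 0 AND (0 IMPLIES NOT 0))) -> 1
  row 5 [0101]: (0 XOR (NOT 0 AND (0 IMPLIES NOT 1))) -> 1
  row 6 [0110]: (1 XOR (NOT 1 AND (1 IMPLIES NOT 0))) -> 1
  row 7 [0111]: (1 XOR (NOT 1 AND (1 IMPLIES NOT 1))) -> 1
  row 8 [1000]: (0 XOR (NOT 0 AND (0 IMPLIES NOT 0))) -> 1
  row 9 [1001]: (0 XOR (NOT 0 AND (0 IMPLIES NOT 1))) -> 1
  row 10 [1010]: (1 XOR (NOT 1 AND (1 IMPLIES NOT 0))) -> 1
  row 11 [1011]: (1 XOR (NOT 1 AND (1 IMPLIES NOT 1))) -> 1
  row 12 [1100]: (0 XOR (NOT 0 AND (0 IMPLIES NOT 0))) -> 1
  row 13 [1101]: (0 XOR (NOT 0 AND (0 IMPLIES NOT 1))) -> 1
  row 14 [1110]: (1 XOR (NOT 1 AND (1 IMPLIES NOT 0))) -> 1
  row 15 [1111]: (1 XOR (NOT 1 AND (1 IMPLIES NOT 1))) -> 1
Full result column, 4 rows per line (P1,P2 fixed per line; P3,P4 runs 00..11 left to right):
  rows 0-3 [P1,P2=00]: 1111  = hex F
  rows 4-7 [P1,P2=01]: 1111  = hex F
  rows 8-11 [P1,P2=10]: 1111  = hex F
  rows 12-15 [P1,P2=11]: 1111  = hex F
Output column (row 0 .. row 15) = 1111111111111111
Output column grouped in 4s = 1111 1111 1111 1111 = 0xFFFF
Convert to decimal digit by digit (value = value*16 + digit):
  F -> 15
  15*16 + 15 (F) = 255
  255*16 + 15 (F) = 4095
  4095*16 + 15 (F) = 65535
Decimal = 65535

65535


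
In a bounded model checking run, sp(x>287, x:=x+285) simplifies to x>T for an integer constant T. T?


Formula: sp(P, x:=E) = exists old_x. (x = E[old_x/x]) AND P[old_x/x] (old_x is the value of x before the assignment; eliminate old_x by solving x = E[old_x/x] for old_x)
Step 1: Precondition P: x>287, i.e. old_x > 287
Step 2: Assignment gives x = old_x + 285, so old_x = x - 285
Step 3: Substitute into P: x - 285 > 287
Step 4: Simplify: x > 287+285 = 572

572


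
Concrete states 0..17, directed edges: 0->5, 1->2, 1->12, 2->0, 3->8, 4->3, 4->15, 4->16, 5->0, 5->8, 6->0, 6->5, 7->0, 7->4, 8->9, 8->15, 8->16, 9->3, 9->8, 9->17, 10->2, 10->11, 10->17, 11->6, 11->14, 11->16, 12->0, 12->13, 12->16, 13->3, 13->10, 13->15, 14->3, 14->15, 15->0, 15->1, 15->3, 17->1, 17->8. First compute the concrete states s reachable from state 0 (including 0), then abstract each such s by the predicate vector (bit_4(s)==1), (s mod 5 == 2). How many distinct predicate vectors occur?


BFS from 0:
Concrete reachable: {0, 1, 2, 3, 5, 6, 8, 9, 10, 11, 12, 13, 14, 15, 16, 17}
Abstract via predicates (bit_4(s)==1), (s mod 5 == 2):
  (0,0) <- {0, 1, 3, 5, 6, 8, 9, 10, 11, 13, 14, 15}
  (0,1) <- {2, 12}
  (1,0) <- {16}
  (1,1) <- {17}
Distinct abstract states = 4

4


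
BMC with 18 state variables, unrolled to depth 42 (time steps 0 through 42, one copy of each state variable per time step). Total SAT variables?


BMC unrolls to depth k, creating one copy of each state var for steps 0..k.
Step count = 42 + 1 = 43 (steps 0 through 42)
Vars per step = 18
Total = 18 * 43 = 774

774


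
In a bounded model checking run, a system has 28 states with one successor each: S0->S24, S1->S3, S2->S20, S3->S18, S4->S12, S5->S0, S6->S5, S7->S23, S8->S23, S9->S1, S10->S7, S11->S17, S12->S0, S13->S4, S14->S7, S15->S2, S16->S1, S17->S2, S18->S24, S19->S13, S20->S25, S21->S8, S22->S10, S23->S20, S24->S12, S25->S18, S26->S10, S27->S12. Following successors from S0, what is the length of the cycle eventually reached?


Trace from S0 until a state repeats:
  S0 -> S24 -> S12 -> S0
S0 first seen at step 0, revisited at step 3.
Cycle length = 3 - 0 = 3

3


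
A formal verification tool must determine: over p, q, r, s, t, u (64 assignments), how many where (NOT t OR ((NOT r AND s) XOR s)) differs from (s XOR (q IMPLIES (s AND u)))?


F1 = (NOT t OR ((NOT r AND s) XOR s))
F2 = (s XOR (q IMPLIES (s AND u)))
Evaluate both on each of 64 rows (bits = p,q,r,s,t,u):
  row 0 [000000]: F1=1 F2=1 -> 0
  row 1 [000001]: F1=1 F2=1 -> 0
  row 2 [000010]: F1=0 F2=1 (differ) -> 1
  row 3 [000011]: F1=0 F2=1 (differ) -> 1
  row 4 [000100]: F1=1 F2=0 (differ) -> 1
  (every remaining row is evaluated the same way; all 64 results are listed next)
Full result column, 8 rows per line (p,q,r fixed per line; s,t,u runs 000..111 left to right):
  rows 0-7 [p,q,r=000]: 00111100  (ones: 4)
  rows 8-15 [p,q,r=001]: 00111111  (ones: 6)
  rows 16-23 [p,q,r=010]: 11000110  (ones: 4)
  rows 24-31 [p,q,r=011]: 11000101  (ones: 4)
  rows 32-39 [p,q,r=100]: 00111100  (ones: 4)
  rows 40-47 [p,q,r=101]: 00111111  (ones: 6)
  rows 48-55 [p,q,r=110]: 11000110  (ones: 4)
  rows 56-63 [p,q,r=111]: 11000101  (ones: 4)
Disagreements = 4+6+4+4+4+6+4+4 = 36

36


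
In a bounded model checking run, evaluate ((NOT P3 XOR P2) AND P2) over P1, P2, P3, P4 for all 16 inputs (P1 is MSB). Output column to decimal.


Formula: ((NOT P3 XOR P2) AND P2) over P1, P2, P3, P4 (16 rows)
Evaluate each row (bits = P1,P2,P3,P4, MSB first):
  row 0 [0000]: ((NOT 0 XOR 0) AND 0) -> 0
  row 1 [0001]: ((NOT 0 XOR 0) AND 0) -> 0
  row 2 [0010]: ((NOT 1 XOR 0) AND 0) -> 0
  row 3 [0011]: ((NOT 1 XOR 0) AND 0) -> 0
  row 4 [0100]: ((NOT 0 XOR 1) AND 1) -> 0
  row 5 [0101]: ((NOT 0 XOR 1) AND 1) -> 0
  row 6 [0110]: ((NOT 1 XOR 1) AND 1) -> 1
  row 7 [0111]: ((NOT 1 XOR 1) AND 1) -> 1
  row 8 [1000]: ((NOT 0 XOR 0) AND 0) -> 0
  row 9 [1001]: ((NOT 0 XOR 0) AND 0) -> 0
  row 10 [1010]: ((NOT 1 XOR 0) AND 0) -> 0
  row 11 [1011]: ((NOT 1 XOR 0) AND 0) -> 0
  row 12 [1100]: ((NOT 0 XOR 1) AND 1) -> 0
  row 13 [1101]: ((NOT 0 XOR 1) AND 1) -> 0
  row 14 [1110]: ((NOT 1 XOR 1) AND 1) -> 1
  row 15 [1111]: ((NOT 1 XOR 1) AND 1) -> 1
Full result column, 4 rows per line (P1,P2 fixed per line; P3,P4 runs 00..11 left to right):
  rows 0-3 [P1,P2=00]: 0000  = hex 0
  rows 4-7 [P1,P2=01]: 0011  = hex 3
  rows 8-11 [P1,P2=10]: 0000  = hex 0
  rows 12-15 [P1,P2=11]: 0011  = hex 3
Output column (row 0 .. row 15) = 0000001100000011
Output column grouped in 4s = 0000 0011 0000 0011 = 0x0303
Convert to decimal digit by digit (value = value*16 + digit):
  0 -> 0
  0*16 + 3 = 3
  3*16 + 0 = 48
  48*16 + 3 = 771
Decimal = 771

771


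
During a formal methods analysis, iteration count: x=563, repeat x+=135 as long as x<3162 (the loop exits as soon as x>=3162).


Step 1: x goes from 563 toward 3162 by 135; the body runs while x<3162, so iterations = ceil((bound-start)/step)
Step 2: Distance=2599
Step 3: ceil(2599/135)=20

20


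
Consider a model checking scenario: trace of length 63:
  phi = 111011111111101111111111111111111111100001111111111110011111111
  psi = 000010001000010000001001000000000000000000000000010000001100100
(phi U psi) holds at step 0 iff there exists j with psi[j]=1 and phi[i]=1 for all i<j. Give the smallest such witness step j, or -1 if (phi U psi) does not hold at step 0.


(phi U psi) at 0: need smallest j with psi[j]=1 and phi[i]=1 for all i in [0,j).
Scan from step 0:
  step 0: phi=1, psi=0 -> continue
  step 1: phi=1, psi=0 -> continue
  step 2: phi=1, psi=0 -> continue
  step 3: phi=0 -> phi-prefix broken from here
  step 4: psi=1 but phi already failed -> not a witness
  step 8: psi=1 but phi already failed -> not a witness
  step 13: psi=1 but phi already failed -> not a witness
  step 20: psi=1 but phi already failed -> not a witness
  step 23: psi=1 but phi already failed -> not a witness
  step 49: psi=1 but phi already failed -> not a witness
  step 56: psi=1 but phi already failed -> not a witness
  step 57: psi=1 but phi already failed -> not a witness
  step 60: psi=1 but phi already failed -> not a witness
  end of trace: no witness -> -1
Witness step = -1

-1


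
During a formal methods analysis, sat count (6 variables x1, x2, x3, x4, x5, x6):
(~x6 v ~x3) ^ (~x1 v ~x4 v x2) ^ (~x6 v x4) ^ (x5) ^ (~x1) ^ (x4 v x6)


CNF with 6 clauses over 6 vars (64 assignments).
An assignment satisfies CNF iff every clause has >=1 true literal.
Check each row (bits = x1,x2,x3,x4,x5,x6; clause T/F shown):
  row 0 [000000]: clauses=TTTFTF -> 0
  row 1 [000001]: clauses=TTFFTT -> 0
  row 2 [000010]: clauses=TTTTTF -> 0
  row 3 [000011]: clauses=TTFTTT -> 0
  row 4 [000100]: clauses=TTTFTT -> 0
  (every remaining row is evaluated the same way; all 64 results are listed next)
Full result column, 8 rows per line (x1,x2,x3 fixed per line; x4,x5,x6 runs 000..111 left to right):
  rows 0-7 [x1,x2,x3=000]: 00000011  (ones: 2)
  rows 8-15 [x1,x2,x3=001]: 00000010  (ones: 1)
  rows 16-23 [x1,x2,x3=010]: 00000011  (ones: 2)
  rows 24-31 [x1,x2,x3=011]: 00000010  (ones: 1)
  rows 32-39 [x1,x2,x3=100]: 00000000  (ones: 0)
  rows 40-47 [x1,x2,x3=101]: 00000000  (ones: 0)
  rows 48-55 [x1,x2,x3=110]: 00000000  (ones: 0)
  rows 56-63 [x1,x2,x3=111]: 00000000  (ones: 0)
Satisfying assignments = 2+1+2+1+0+0+0+0 = 6

6


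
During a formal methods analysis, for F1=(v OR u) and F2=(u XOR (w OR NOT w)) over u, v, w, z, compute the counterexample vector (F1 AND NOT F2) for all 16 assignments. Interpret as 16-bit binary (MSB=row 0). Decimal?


F1 = (v OR u)
F2 = (u XOR (w OR NOT w))
Counterexample to F1=>F2 is where F1=1 and F2=0.
Evaluate each row (bits = u,v,w,z, MSB first):
  row 0 [0000]: F1=0 F2=1 -> F1&~F2 -> 0
  row 1 [0001]: F1=0 F2=1 -> F1&~F2 -> 0
  row 2 [0010]: F1=0 F2=1 -> F1&~F2 -> 0
  row 3 [0011]: F1=0 F2=1 -> F1&~F2 -> 0
  row 4 [0100]: F1=1 F2=1 -> F1&~F2 -> 0
  row 5 [0101]: F1=1 F2=1 -> F1&~F2 -> 0
  row 6 [0110]: F1=1 F2=1 -> F1&~F2 -> 0
  row 7 [0111]: F1=1 F2=1 -> F1&~F2 -> 0
  row 8 [1000]: F1=1 F2=0 -> F1&~F2 -> 1
  row 9 [1001]: F1=1 F2=0 -> F1&~F2 -> 1
  row 10 [1010]: F1=1 F2=0 -> F1&~F2 -> 1
  row 11 [1011]: F1=1 F2=0 -> F1&~F2 -> 1
  row 12 [1100]: F1=1 F2=0 -> F1&~F2 -> 1
  row 13 [1101]: F1=1 F2=0 -> F1&~F2 -> 1
  row 14 [1110]: F1=1 F2=0 -> F1&~F2 -> 1
  row 15 [1111]: F1=1 F2=0 -> F1&~F2 -> 1
Full result column, 4 rows per line (u,v fixed per line; w,z runs 00..11 left to right):
  rows 0-3 [u,v=00]: 0000  = hex 0
  rows 4-7 [u,v=01]: 0000  = hex 0
  rows 8-11 [u,v=10]: 1111  = hex F
  rows 12-15 [u,v=11]: 1111  = hex F
Counterexample vector (row 0 .. row 15) = 0000000011111111
Output column grouped in 4s = 0000 0000 1111 1111 = 0x00FF
Convert to decimal digit by digit (value = value*16 + digit):
  0 -> 0
  0*16 + 0 = 0
  0*16 + 15 (F) = 15
  15*16 + 15 (F) = 255
Decimal = 255

255


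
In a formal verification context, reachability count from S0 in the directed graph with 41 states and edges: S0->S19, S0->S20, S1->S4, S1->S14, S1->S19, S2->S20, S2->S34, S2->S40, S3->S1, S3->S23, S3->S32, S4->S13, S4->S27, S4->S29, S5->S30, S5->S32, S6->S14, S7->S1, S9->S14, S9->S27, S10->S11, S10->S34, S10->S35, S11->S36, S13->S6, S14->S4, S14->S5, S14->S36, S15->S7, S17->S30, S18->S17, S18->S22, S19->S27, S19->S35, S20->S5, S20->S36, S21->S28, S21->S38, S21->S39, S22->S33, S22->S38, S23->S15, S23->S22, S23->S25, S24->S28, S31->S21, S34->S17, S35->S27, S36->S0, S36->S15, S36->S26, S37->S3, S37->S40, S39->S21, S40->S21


BFS from S0:
  layer 0: {S0}
  layer 1: {S19, S20}
  layer 2: {S5, S27, S35, S36}
  layer 3: {S15, S26, S30, S32}
  layer 4: {S7}
  layer 5: {S1}
  layer 6: {S4, S14}
  layer 7: {S13, S29}
  layer 8: {S6}
Reachable set: {S0, S1, S4, S5, S6, S7, S13, S14, S15, S19, S20, S26, S27, S29, S30, S32, S35, S36}
Count = 18

18


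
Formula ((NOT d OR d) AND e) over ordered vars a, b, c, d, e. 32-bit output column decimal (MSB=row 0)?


Formula: ((NOT d OR d) AND e) over a, b, c, d, e (32 rows)
Evaluate each row (bits = a,b,c,d,e, MSB first):
  row 0 [00000]: ((NOT 0 OR 0) AND 0) -> 0
  row 1 [00001]: ((NOT 0 OR 0) AND 1) -> 1
  row 2 [00010]: ((NOT 1 OR 1) AND 0) -> 0
  row 3 [00011]: ((NOT 1 OR 1) AND 1) -> 1
  row 4 [00100]: ((NOT 0 OR 0) AND 0) -> 0
  row 5 [00101]: ((NOT 0 OR 0) AND 1) -> 1
  row 6 [00110]: ((NOT 1 OR 1) AND 0) -> 0
  row 7 [00111]: ((NOT 1 OR 1) AND 1) -> 1
  row 8 [01000]: ((NOT 0 OR 0) AND 0) -> 0
  row 9 [01001]: ((NOT 0 OR 0) AND 1) -> 1
  row 10 [01010]: ((NOT 1 OR 1) AND 0) -> 0
  row 11 [01011]: ((NOT 1 OR 1) AND 1) -> 1
  row 12 [01100]: ((NOT 0 OR 0) AND 0) -> 0
  row 13 [01101]: ((NOT 0 OR 0) AND 1) -> 1
  row 14 [01110]: ((NOT 1 OR 1) AND 0) -> 0
  row 15 [01111]: ((NOT 1 OR 1) AND 1) -> 1
  row 16 [10000]: ((NOT 0 OR 0) AND 0) -> 0
  row 17 [10001]: ((NOT 0 OR 0) AND 1) -> 1
  row 18 [10010]: ((NOT 1 OR 1) AND 0) -> 0
  row 19 [10011]: ((NOT 1 OR 1) AND 1) -> 1
  row 20 [10100]: ((NOT 0 OR 0) AND 0) -> 0
  row 21 [10101]: ((NOT 0 OR 0) AND 1) -> 1
  row 22 [10110]: ((NOT 1 OR 1) AND 0) -> 0
  row 23 [10111]: ((NOT 1 OR 1) AND 1) -> 1
  row 24 [11000]: ((NOT 0 OR 0) AND 0) -> 0
  row 25 [11001]: ((NOT 0 OR 0) AND 1) -> 1
  row 26 [11010]: ((NOT 1 OR 1) AND 0) -> 0
  row 27 [11011]: ((NOT 1 OR 1) AND 1) -> 1
  row 28 [11100]: ((NOT 0 OR 0) AND 0) -> 0
  row 29 [11101]: ((NOT 0 OR 0) AND 1) -> 1
  row 30 [11110]: ((NOT 1 OR 1) AND 0) -> 0
  row 31 [11111]: ((NOT 1 OR 1) AND 1) -> 1
Full result column, 4 rows per line (a,b,c fixed per line; d,e runs 00..11 left to right):
  rows 0-3 [a,b,c=000]: 0101  = hex 5
  rows 4-7 [a,b,c=001]: 0101  = hex 5
  rows 8-11 [a,b,c=010]: 0101  = hex 5
  rows 12-15 [a,b,c=011]: 0101  = hex 5
  rows 16-19 [a,b,c=100]: 0101  = hex 5
  rows 20-23 [a,b,c=101]: 0101  = hex 5
  rows 24-27 [a,b,c=110]: 0101  = hex 5
  rows 28-31 [a,b,c=111]: 0101  = hex 5
Output column (row 0 .. row 31) = 01010101010101010101010101010101
Output column grouped in 4s = 0101 0101 0101 0101 0101 0101 0101 0101 = 0x55555555
Convert to decimal digit by digit (value = value*16 + digit):
  5 -> 5
  5*16 + 5 = 85
  85*16 + 5 = 1365
  1365*16 + 5 = 21845
  21845*16 + 5 = 349525
  349525*16 + 5 = 5592405
  5592405*16 + 5 = 89478485
  89478485*16 + 5 = 1431655765
Decimal = 1431655765

1431655765


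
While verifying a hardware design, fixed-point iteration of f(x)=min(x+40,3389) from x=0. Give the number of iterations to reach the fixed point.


Step 1: x=0, cap=3389, increment=40
Step 2: x grows by 40 each step until capped at 3389; fixed point is x=3389
Step 3: iterations = ceil(3389/40) = 85

85


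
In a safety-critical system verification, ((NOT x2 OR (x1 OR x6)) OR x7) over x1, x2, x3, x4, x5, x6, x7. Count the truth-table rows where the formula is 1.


Formula: ((NOT x2 OR (x1 OR x6)) OR x7) over 7 vars (128 rows)
Evaluate each row (x1, x2, x3, x4, x5, x6, x7 as bits, MSB first):
  row 0 [0000000]: ((NOT 0 OR (0 OR 0)) OR 0) -> 1
  row 1 [0000001]: ((NOT 0 OR (0 OR 0)) OR 1) -> 1
  row 2 [0000010]: ((NOT 0 OR (0 OR 1)) OR 0) -> 1
  row 3 [0000011]: ((NOT 0 OR (0 OR 1)) OR 1) -> 1
  row 4 [0000100]: ((NOT 0 OR (0 OR 0)) OR 0) -> 1
  (every remaining row is evaluated the same way; all 128 results are listed next)
Full result column, 8 rows per line (x1,x2,x3,x4 fixed per line; x5,x6,x7 runs 000..111 left to right):
  rows 0-7 [x1,x2,x3,x4=0000]: 11111111  (ones: 8)
  rows 8-15 [x1,x2,x3,x4=0001]: 11111111  (ones: 8)
  rows 16-23 [x1,x2,x3,x4=0010]: 11111111  (ones: 8)
  rows 24-31 [x1,x2,x3,x4=0011]: 11111111  (ones: 8)
  rows 32-39 [x1,x2,x3,x4=0100]: 01110111  (ones: 6)
  rows 40-47 [x1,x2,x3,x4=0101]: 01110111  (ones: 6)
  rows 48-55 [x1,x2,x3,x4=0110]: 01110111  (ones: 6)
  rows 56-63 [x1,x2,x3,x4=0111]: 01110111  (ones: 6)
  rows 64-71 [x1,x2,x3,x4=1000]: 11111111  (ones: 8)
  rows 72-79 [x1,x2,x3,x4=1001]: 11111111  (ones: 8)
  rows 80-87 [x1,x2,x3,x4=1010]: 11111111  (ones: 8)
  rows 88-95 [x1,x2,x3,x4=1011]: 11111111  (ones: 8)
  rows 96-103 [x1,x2,x3,x4=1100]: 11111111  (ones: 8)
  rows 104-111 [x1,x2,x3,x4=1101]: 11111111  (ones: 8)
  rows 112-119 [x1,x2,x3,x4=1110]: 11111111  (ones: 8)
  rows 120-127 [x1,x2,x3,x4=1111]: 11111111  (ones: 8)
Count of 1-rows = 8+8+8+8+6+6+6+6+8+8+8+8+8+8+8+8 = 120

120


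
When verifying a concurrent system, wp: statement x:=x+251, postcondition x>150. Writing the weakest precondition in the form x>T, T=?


Formula: wp(x:=E, P) = P[E/x] (substitute E for x in postcondition)
Step 1: Postcondition: x>150
Step 2: Substitute x+251 for x: x+251>150
Step 3: Solve for x: x > 150-251 = -101

-101
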